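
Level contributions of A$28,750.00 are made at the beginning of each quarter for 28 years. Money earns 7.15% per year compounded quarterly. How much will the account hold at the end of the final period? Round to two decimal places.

A$10,271,559.63

This is an annuity due: 112 deposits of A$28,750.00 at the beginning of each quarter.
Periodic rate r = 0.0715/4 per quarter; n is counted in quarters.
FV = PMT × [((1+r)^n − 1)/r] × (1+r) = 28,750 × [(1+r)^112 − 1] / r × (1+r) = A$10,271,559.63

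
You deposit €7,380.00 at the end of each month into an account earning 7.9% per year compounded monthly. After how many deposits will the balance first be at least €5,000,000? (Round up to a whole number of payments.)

259 payments

Periodic rate r = 0.079/12 per month; n is counted in months.
Ordinary annuity FV: 5,000,000 = 7,380 × [((1+r)^n − 1)/r].
(1+r)^n = 1 + 5,000,000 × r / 7,380, so n = ln(1 + 5,000,000·r/7,380) / ln(1+r) = 258.70.
Round up to a whole number of payments: n = 259.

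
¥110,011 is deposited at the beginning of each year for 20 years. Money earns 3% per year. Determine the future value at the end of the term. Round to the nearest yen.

¥3,044,718

This is an annuity due: 20 deposits of ¥110,011 at the beginning of each year.
Periodic rate r = 0.03 per year.
FV = PMT × [((1+r)^n − 1)/r] × (1+r) = 110,011 × [(1+r)^20 − 1] / r × (1+r) = ¥3,044,718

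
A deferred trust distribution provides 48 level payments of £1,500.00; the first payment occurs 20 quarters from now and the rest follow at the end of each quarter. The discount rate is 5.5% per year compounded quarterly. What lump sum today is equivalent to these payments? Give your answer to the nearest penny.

Ordinary annuity of 48 payments, first payment at period 20.
Periodic rate r = 0.055/4 per quarter; n is counted in quarters.
The ordinary-annuity PV formula values the stream one period before the first payment (period 19); discount that back 19 periods:
PV₀ = 1,500 × [1 − (1+r)^−48] / r × (1+r)^−19 = £40,465.43

£40,465.43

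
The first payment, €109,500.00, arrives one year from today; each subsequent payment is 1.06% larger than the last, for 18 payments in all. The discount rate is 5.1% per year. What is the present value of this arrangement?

€1,371,918.29

Periodic rate r = 0.051 per year.
Growing ordinary annuity: PV = PMT₁ × [1 − ((1+g)/(1+r))^n] / (r − g) = 109,500 × [1 − ((1+0.0106)/(1+r))^18] / (r − 0.0106) = €1,371,918.29.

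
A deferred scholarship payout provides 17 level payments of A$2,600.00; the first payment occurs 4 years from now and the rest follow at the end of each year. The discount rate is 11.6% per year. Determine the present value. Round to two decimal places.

A$13,629.93

Ordinary annuity of 17 payments, first payment at period 4.
Periodic rate r = 0.116 per year.
The ordinary-annuity PV formula values the stream one period before the first payment (period 3); discount that back 3 periods:
PV₀ = 2,600 × [1 − (1+r)^−17] / r × (1+r)^−3 = A$13,629.93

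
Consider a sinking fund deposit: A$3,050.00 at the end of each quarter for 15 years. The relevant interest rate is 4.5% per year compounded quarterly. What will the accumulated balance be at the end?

This is an ordinary annuity: 60 deposits of A$3,050.00 at the end of each quarter.
Periodic rate r = 0.045/4 per quarter; n is counted in quarters.
FV = PMT × [((1+r)^n − 1)/r] = 3,050 × [(1+r)^60 − 1] / r = A$259,357.14

A$259,357.14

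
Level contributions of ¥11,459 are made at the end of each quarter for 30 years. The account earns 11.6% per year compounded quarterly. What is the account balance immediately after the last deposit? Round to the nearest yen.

This is an ordinary annuity: 120 deposits of ¥11,459 at the end of each quarter.
Periodic rate r = 0.116/4 per quarter; n is counted in quarters.
FV = PMT × [((1+r)^n − 1)/r] = 11,459 × [(1+r)^120 − 1] / r = ¥11,811,433

¥11,811,433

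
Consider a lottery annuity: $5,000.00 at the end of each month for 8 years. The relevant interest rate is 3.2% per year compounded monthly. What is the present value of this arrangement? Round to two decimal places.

This is an ordinary annuity: 96 payments of $5,000.00 at the end of each month.
Periodic rate r = 0.032/12 per month; n is counted in months.
PV = PMT × [(1 − (1+r)^−n)/r] = 5,000 × [1 − (1+r)^−96] / r = $422,989.15

$422,989.15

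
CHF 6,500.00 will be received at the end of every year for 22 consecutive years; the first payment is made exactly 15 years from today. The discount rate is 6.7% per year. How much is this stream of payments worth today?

Ordinary annuity of 22 payments, first payment at period 15.
Periodic rate r = 0.067 per year.
The ordinary-annuity PV formula values the stream one period before the first payment (period 14); discount that back 14 periods:
PV₀ = 6,500 × [1 − (1+r)^−22] / r × (1+r)^−14 = CHF 29,736.93

CHF 29,736.93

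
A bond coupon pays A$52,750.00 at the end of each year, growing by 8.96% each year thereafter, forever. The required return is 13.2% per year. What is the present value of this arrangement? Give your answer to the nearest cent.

A$1,244,103.77

Periodic rate r = 0.132 per year.
Growing perpetuity (Gordon): PV = PMT₁ / (r − g) = 52,750 / (r − 0.0896) = A$1,244,103.77.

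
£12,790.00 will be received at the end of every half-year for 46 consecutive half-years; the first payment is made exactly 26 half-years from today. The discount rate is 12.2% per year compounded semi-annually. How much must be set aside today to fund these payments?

Ordinary annuity of 46 payments, first payment at period 26.
Periodic rate r = 0.122/2 per half-year; n is counted in half-years.
The ordinary-annuity PV formula values the stream one period before the first payment (period 25); discount that back 25 periods:
PV₀ = 12,790 × [1 − (1+r)^−46] / r × (1+r)^−25 = £44,583.66

£44,583.66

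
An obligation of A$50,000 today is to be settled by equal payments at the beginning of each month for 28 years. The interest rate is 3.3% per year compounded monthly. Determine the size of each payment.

A$227.56

Level annuity due; solve PV = PMT × [(1 − (1+r)^−n)/r] × (1+r) for PMT.
Periodic rate r = 0.033/12 per month; n is counted in months.
With n = 336: PMT = 50,000 / ([(1 − (1+r)^−n)/r] × (1+r)) = A$227.56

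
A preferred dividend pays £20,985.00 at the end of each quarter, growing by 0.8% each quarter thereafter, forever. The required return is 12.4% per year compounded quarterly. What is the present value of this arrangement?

£912,391.30

Periodic rate r = 0.124/4 per quarter.
Growing perpetuity (Gordon): PV = PMT₁ / (r − g) = 20,985 / (r − 0.008) = £912,391.30.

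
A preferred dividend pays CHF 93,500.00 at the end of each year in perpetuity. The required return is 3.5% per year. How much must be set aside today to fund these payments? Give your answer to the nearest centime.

CHF 2,671,428.57

Periodic rate r = 0.035 per year.
Level perpetuity: PV = PMT / r = 93,500 / (0.035) = CHF 2,671,428.57.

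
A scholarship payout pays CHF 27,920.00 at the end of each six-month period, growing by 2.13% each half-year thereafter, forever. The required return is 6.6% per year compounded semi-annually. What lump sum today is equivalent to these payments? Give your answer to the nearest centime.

Periodic rate r = 0.066/2 per half-year.
Growing perpetuity (Gordon): PV = PMT₁ / (r − g) = 27,920 / (r − 0.0213) = CHF 2,386,324.79.

CHF 2,386,324.79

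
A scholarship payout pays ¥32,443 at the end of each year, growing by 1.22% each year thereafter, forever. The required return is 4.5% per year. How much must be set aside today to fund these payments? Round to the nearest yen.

Periodic rate r = 0.045 per year.
Growing perpetuity (Gordon): PV = PMT₁ / (r − g) = 32,443 / (r − 0.0122) = ¥989,116.

¥989,116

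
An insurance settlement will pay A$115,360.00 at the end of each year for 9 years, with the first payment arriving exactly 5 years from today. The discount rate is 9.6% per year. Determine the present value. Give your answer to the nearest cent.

Ordinary annuity of 9 payments, first payment at period 5.
Periodic rate r = 0.096 per year.
The ordinary-annuity PV formula values the stream one period before the first payment (period 4); discount that back 4 periods:
PV₀ = 115,360 × [1 − (1+r)^−9] / r × (1+r)^−4 = A$467,840.78

A$467,840.78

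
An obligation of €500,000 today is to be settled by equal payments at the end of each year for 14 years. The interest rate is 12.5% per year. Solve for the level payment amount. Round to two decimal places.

€77,375.36

Level ordinary annuity; solve PV = PMT × [(1 − (1+r)^−n)/r] for PMT.
Periodic rate r = 0.125 per year.
With n = 14: PMT = 500,000 / ([(1 − (1+r)^−n)/r]) = €77,375.36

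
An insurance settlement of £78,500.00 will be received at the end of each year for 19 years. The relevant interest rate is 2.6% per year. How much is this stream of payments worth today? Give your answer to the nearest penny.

This is an ordinary annuity: 19 payments of £78,500.00 at the end of each year.
Periodic rate r = 0.026 per year.
PV = PMT × [(1 − (1+r)^−n)/r] = 78,500 × [1 − (1+r)^−19] / r = £1,165,287.44

£1,165,287.44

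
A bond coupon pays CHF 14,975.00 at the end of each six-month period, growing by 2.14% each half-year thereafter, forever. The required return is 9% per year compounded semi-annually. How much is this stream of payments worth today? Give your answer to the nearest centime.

Periodic rate r = 0.09/2 per half-year.
Growing perpetuity (Gordon): PV = PMT₁ / (r − g) = 14,975 / (r − 0.0214) = CHF 634,533.90.

CHF 634,533.90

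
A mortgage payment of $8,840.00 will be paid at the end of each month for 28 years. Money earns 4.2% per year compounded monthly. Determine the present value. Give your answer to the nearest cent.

$1,744,903.85

This is an ordinary annuity: 336 payments of $8,840.00 at the end of each month.
Periodic rate r = 0.042/12 per month; n is counted in months.
PV = PMT × [(1 − (1+r)^−n)/r] = 8,840 × [1 − (1+r)^−336] / r = $1,744,903.85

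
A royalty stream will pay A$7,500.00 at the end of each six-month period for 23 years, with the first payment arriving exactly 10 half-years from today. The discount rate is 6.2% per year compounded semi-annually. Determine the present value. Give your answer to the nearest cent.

Ordinary annuity of 46 payments, first payment at period 10.
Periodic rate r = 0.062/2 per half-year; n is counted in half-years.
The ordinary-annuity PV formula values the stream one period before the first payment (period 9); discount that back 9 periods:
PV₀ = 7,500 × [1 − (1+r)^−46] / r × (1+r)^−9 = A$138,680.24

A$138,680.24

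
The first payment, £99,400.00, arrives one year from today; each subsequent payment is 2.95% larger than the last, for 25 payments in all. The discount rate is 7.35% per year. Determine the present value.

£1,465,601.27

Periodic rate r = 0.0735 per year.
Growing ordinary annuity: PV = PMT₁ × [1 − ((1+g)/(1+r))^n] / (r − g) = 99,400 × [1 − ((1+0.0295)/(1+r))^25] / (r − 0.0295) = £1,465,601.27.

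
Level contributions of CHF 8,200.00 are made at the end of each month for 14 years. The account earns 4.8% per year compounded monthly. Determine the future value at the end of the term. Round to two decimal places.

This is an ordinary annuity: 168 deposits of CHF 8,200.00 at the end of each month.
Periodic rate r = 0.048/12 per month; n is counted in months.
FV = PMT × [((1+r)^n − 1)/r] = 8,200 × [(1+r)^168 − 1] / r = CHF 1,958,829.75

CHF 1,958,829.75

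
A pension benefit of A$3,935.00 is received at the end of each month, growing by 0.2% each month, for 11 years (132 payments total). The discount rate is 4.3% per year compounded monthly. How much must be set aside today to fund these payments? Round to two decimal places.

Periodic rate r = 0.043/12 per month; n is counted in months.
Growing ordinary annuity: PV = PMT₁ × [1 − ((1+g)/(1+r))^n] / (r − g) = 3,935 × [1 − ((1+0.002)/(1+r))^132] / (r − 0.002) = A$467,558.93.

A$467,558.93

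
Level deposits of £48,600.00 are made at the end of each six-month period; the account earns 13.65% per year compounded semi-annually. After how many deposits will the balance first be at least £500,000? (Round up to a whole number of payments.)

Periodic rate r = 0.1365/2 per half-year; n is counted in half-years.
Ordinary annuity FV: 500,000 = 48,600 × [((1+r)^n − 1)/r].
(1+r)^n = 1 + 500,000 × r / 48,600, so n = ln(1 + 500,000·r/48,600) / ln(1+r) = 8.06.
Round up to a whole number of payments: n = 9.

9 payments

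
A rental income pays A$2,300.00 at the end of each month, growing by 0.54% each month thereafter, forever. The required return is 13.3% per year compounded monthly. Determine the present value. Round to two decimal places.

Periodic rate r = 0.133/12 per month.
Growing perpetuity (Gordon): PV = PMT₁ / (r − g) = 2,300 / (r − 0.0054) = A$404,692.08.

A$404,692.08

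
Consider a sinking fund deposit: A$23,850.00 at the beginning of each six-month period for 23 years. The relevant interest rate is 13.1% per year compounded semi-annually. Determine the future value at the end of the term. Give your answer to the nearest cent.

This is an annuity due: 46 deposits of A$23,850.00 at the beginning of each six-month period.
Periodic rate r = 0.131/2 per half-year; n is counted in half-years.
FV = PMT × [((1+r)^n − 1)/r] × (1+r) = 23,850 × [(1+r)^46 − 1] / r × (1+r) = A$6,794,259.77

A$6,794,259.77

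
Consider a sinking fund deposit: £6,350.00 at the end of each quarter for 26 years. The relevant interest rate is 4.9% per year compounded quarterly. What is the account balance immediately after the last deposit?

This is an ordinary annuity: 104 deposits of £6,350.00 at the end of each quarter.
Periodic rate r = 0.049/4 per quarter; n is counted in quarters.
FV = PMT × [((1+r)^n − 1)/r] = 6,350 × [(1+r)^104 − 1] / r = £1,320,571.65

£1,320,571.65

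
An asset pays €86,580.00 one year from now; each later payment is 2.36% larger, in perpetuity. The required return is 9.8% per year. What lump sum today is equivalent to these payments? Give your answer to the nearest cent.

Periodic rate r = 0.098 per year.
Growing perpetuity (Gordon): PV = PMT₁ / (r − g) = 86,580 / (r − 0.0236) = €1,163,709.68.

€1,163,709.68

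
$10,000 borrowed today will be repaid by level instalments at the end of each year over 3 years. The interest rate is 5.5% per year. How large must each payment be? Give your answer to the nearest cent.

$3,706.54

Level ordinary annuity; solve PV = PMT × [(1 − (1+r)^−n)/r] for PMT.
Periodic rate r = 0.055 per year.
With n = 3: PMT = 10,000 / ([(1 − (1+r)^−n)/r]) = $3,706.54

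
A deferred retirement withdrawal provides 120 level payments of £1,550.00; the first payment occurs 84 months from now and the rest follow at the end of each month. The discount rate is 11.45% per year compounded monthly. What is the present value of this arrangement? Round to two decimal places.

£50,226.38

Ordinary annuity of 120 payments, first payment at period 84.
Periodic rate r = 0.1145/12 per month; n is counted in months.
The ordinary-annuity PV formula values the stream one period before the first payment (period 83); discount that back 83 periods:
PV₀ = 1,550 × [1 − (1+r)^−120] / r × (1+r)^−83 = £50,226.38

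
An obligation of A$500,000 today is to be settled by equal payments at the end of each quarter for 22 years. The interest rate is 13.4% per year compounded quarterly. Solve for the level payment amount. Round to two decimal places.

A$17,725.62

Level ordinary annuity; solve PV = PMT × [(1 − (1+r)^−n)/r] for PMT.
Periodic rate r = 0.134/4 per quarter; n is counted in quarters.
With n = 88: PMT = 500,000 / ([(1 − (1+r)^−n)/r]) = A$17,725.62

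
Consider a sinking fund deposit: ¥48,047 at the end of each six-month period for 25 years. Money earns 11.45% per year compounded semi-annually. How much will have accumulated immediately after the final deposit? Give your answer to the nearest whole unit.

This is an ordinary annuity: 50 deposits of ¥48,047 at the end of each six-month period.
Periodic rate r = 0.1145/2 per half-year; n is counted in half-years.
FV = PMT × [((1+r)^n − 1)/r] = 48,047 × [(1+r)^50 − 1] / r = ¥12,736,865

¥12,736,865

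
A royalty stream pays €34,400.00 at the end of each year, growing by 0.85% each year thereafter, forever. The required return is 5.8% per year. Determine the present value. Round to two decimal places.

€694,949.49

Periodic rate r = 0.058 per year.
Growing perpetuity (Gordon): PV = PMT₁ / (r − g) = 34,400 / (r − 0.0085) = €694,949.49.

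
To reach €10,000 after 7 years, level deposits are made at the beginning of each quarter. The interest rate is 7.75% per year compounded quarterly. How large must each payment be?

€267.17

Level annuity due; solve FV = PMT × [((1+r)^n − 1)/r] × (1+r) for PMT.
Periodic rate r = 0.0775/4 per quarter; n is counted in quarters.
With n = 28: PMT = 10,000 / ([((1+r)^n − 1)/r] × (1+r)) = €267.17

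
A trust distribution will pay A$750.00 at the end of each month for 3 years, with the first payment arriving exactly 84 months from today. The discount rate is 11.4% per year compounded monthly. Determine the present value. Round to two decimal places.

A$10,391.18

Ordinary annuity of 36 payments, first payment at period 84.
Periodic rate r = 0.114/12 per month; n is counted in months.
The ordinary-annuity PV formula values the stream one period before the first payment (period 83); discount that back 83 periods:
PV₀ = 750 × [1 − (1+r)^−36] / r × (1+r)^−83 = A$10,391.18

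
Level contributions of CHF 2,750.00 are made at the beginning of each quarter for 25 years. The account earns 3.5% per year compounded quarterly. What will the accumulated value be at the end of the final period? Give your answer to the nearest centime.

This is an annuity due: 100 deposits of CHF 2,750.00 at the beginning of each quarter.
Periodic rate r = 0.035/4 per quarter; n is counted in quarters.
FV = PMT × [((1+r)^n − 1)/r] × (1+r) = 2,750 × [(1+r)^100 − 1] / r × (1+r) = CHF 440,604.40

CHF 440,604.40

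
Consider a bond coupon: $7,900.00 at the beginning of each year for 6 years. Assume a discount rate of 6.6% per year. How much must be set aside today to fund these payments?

This is an annuity due: 6 payments of $7,900.00 at the beginning of each year.
Periodic rate r = 0.066 per year.
PV = PMT × [(1 − (1+r)^−n)/r] × (1+r) = 7,900 × [1 − (1+r)^−6] / r × (1+r) = $40,641.45

$40,641.45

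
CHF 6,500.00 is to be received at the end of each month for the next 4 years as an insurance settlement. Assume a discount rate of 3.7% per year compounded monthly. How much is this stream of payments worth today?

CHF 289,596.06

This is an ordinary annuity: 48 payments of CHF 6,500.00 at the end of each month.
Periodic rate r = 0.037/12 per month; n is counted in months.
PV = PMT × [(1 − (1+r)^−n)/r] = 6,500 × [1 − (1+r)^−48] / r = CHF 289,596.06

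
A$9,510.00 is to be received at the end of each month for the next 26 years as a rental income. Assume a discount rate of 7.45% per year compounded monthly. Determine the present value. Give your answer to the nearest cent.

A$1,309,697.21

This is an ordinary annuity: 312 payments of A$9,510.00 at the end of each month.
Periodic rate r = 0.0745/12 per month; n is counted in months.
PV = PMT × [(1 − (1+r)^−n)/r] = 9,510 × [1 − (1+r)^−312] / r = A$1,309,697.21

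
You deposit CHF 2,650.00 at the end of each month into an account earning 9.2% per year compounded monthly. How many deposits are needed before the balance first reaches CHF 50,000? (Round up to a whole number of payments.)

Periodic rate r = 0.092/12 per month; n is counted in months.
Ordinary annuity FV: 50,000 = 2,650 × [((1+r)^n − 1)/r].
(1+r)^n = 1 + 50,000 × r / 2,650, so n = ln(1 + 50,000·r/2,650) / ln(1+r) = 17.69.
Round up to a whole number of payments: n = 18.

18 payments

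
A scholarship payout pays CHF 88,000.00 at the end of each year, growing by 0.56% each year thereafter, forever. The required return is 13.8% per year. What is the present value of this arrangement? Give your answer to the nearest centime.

CHF 664,652.57

Periodic rate r = 0.138 per year.
Growing perpetuity (Gordon): PV = PMT₁ / (r − g) = 88,000 / (r − 0.0056) = CHF 664,652.57.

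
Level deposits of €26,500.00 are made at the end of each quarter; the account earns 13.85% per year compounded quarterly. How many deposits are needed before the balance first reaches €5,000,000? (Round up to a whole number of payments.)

60 payments

Periodic rate r = 0.1385/4 per quarter; n is counted in quarters.
Ordinary annuity FV: 5,000,000 = 26,500 × [((1+r)^n − 1)/r].
(1+r)^n = 1 + 5,000,000 × r / 26,500, so n = ln(1 + 5,000,000·r/26,500) / ln(1+r) = 59.32.
Round up to a whole number of payments: n = 60.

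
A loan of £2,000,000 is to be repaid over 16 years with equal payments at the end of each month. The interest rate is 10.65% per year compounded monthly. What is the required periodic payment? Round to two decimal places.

£21,734.53

Level ordinary annuity; solve PV = PMT × [(1 − (1+r)^−n)/r] for PMT.
Periodic rate r = 0.1065/12 per month; n is counted in months.
With n = 192: PMT = 2,000,000 / ([(1 − (1+r)^−n)/r]) = £21,734.53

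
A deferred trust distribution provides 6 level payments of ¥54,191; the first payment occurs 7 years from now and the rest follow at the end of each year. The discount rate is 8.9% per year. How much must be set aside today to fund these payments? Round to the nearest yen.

Ordinary annuity of 6 payments, first payment at period 7.
Periodic rate r = 0.089 per year.
The ordinary-annuity PV formula values the stream one period before the first payment (period 6); discount that back 6 periods:
PV₀ = 54,191 × [1 − (1+r)^−6] / r × (1+r)^−6 = ¥146,186

¥146,186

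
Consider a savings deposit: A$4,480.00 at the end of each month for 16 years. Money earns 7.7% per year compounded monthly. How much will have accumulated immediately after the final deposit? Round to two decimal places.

A$1,685,838.89

This is an ordinary annuity: 192 deposits of A$4,480.00 at the end of each month.
Periodic rate r = 0.077/12 per month; n is counted in months.
FV = PMT × [((1+r)^n − 1)/r] = 4,480 × [(1+r)^192 − 1] / r = A$1,685,838.89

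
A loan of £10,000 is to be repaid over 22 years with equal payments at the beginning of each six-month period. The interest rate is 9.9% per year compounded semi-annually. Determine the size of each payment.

Level annuity due; solve PV = PMT × [(1 − (1+r)^−n)/r] × (1+r) for PMT.
Periodic rate r = 0.099/2 per half-year; n is counted in half-years.
With n = 44: PMT = 10,000 / ([(1 − (1+r)^−n)/r] × (1+r)) = £535.57

£535.57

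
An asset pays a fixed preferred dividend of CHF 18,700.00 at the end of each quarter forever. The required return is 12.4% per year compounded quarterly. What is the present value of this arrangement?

Periodic rate r = 0.124/4 per quarter.
Level perpetuity: PV = PMT / r = 18,700 / (0.124/4) = CHF 603,225.81.

CHF 603,225.81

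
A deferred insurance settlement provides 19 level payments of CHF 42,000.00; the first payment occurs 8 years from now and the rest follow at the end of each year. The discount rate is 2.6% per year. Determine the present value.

CHF 520,932.17

Ordinary annuity of 19 payments, first payment at period 8.
Periodic rate r = 0.026 per year.
The ordinary-annuity PV formula values the stream one period before the first payment (period 7); discount that back 7 periods:
PV₀ = 42,000 × [1 − (1+r)^−19] / r × (1+r)^−7 = CHF 520,932.17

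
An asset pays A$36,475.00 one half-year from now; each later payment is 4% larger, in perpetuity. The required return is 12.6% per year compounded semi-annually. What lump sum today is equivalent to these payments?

A$1,585,869.57

Periodic rate r = 0.126/2 per half-year.
Growing perpetuity (Gordon): PV = PMT₁ / (r − g) = 36,475 / (r − 0.04) = A$1,585,869.57.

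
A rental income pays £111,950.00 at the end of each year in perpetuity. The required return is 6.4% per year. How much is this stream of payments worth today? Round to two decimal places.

£1,749,218.75

Periodic rate r = 0.064 per year.
Level perpetuity: PV = PMT / r = 111,950 / (0.064) = £1,749,218.75.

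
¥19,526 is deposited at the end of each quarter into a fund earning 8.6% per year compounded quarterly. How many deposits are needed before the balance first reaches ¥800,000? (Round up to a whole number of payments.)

Periodic rate r = 0.086/4 per quarter; n is counted in quarters.
Ordinary annuity FV: 800,000 = 19,526 × [((1+r)^n − 1)/r].
(1+r)^n = 1 + 800,000 × r / 19,526, so n = ln(1 + 800,000·r/19,526) / ln(1+r) = 29.70.
Round up to a whole number of payments: n = 30.

30 payments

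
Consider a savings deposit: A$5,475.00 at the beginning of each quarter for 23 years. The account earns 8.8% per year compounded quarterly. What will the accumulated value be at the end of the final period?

This is an annuity due: 92 deposits of A$5,475.00 at the beginning of each quarter.
Periodic rate r = 0.088/4 per quarter; n is counted in quarters.
FV = PMT × [((1+r)^n − 1)/r] × (1+r) = 5,475 × [(1+r)^92 − 1] / r × (1+r) = A$1,628,854.02

A$1,628,854.02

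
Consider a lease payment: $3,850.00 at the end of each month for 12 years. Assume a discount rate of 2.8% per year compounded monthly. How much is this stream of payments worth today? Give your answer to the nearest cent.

$470,410.28

This is an ordinary annuity: 144 payments of $3,850.00 at the end of each month.
Periodic rate r = 0.028/12 per month; n is counted in months.
PV = PMT × [(1 − (1+r)^−n)/r] = 3,850 × [1 − (1+r)^−144] / r = $470,410.28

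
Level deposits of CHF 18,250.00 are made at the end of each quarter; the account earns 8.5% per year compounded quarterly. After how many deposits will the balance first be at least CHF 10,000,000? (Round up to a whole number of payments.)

121 payments

Periodic rate r = 0.085/4 per quarter; n is counted in quarters.
Ordinary annuity FV: 10,000,000 = 18,250 × [((1+r)^n − 1)/r].
(1+r)^n = 1 + 10,000,000 × r / 18,250, so n = ln(1 + 10,000,000·r/18,250) / ln(1+r) = 120.66.
Round up to a whole number of payments: n = 121.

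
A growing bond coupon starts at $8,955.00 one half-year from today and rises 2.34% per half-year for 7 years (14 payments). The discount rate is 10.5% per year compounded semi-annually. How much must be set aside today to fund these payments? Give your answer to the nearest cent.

Periodic rate r = 0.105/2 per half-year; n is counted in half-years.
Growing ordinary annuity: PV = PMT₁ × [1 − ((1+g)/(1+r))^n] / (r − g) = 8,955 × [1 − ((1+0.0234)/(1+r))^14] / (r − 0.0234) = $99,906.42.

$99,906.42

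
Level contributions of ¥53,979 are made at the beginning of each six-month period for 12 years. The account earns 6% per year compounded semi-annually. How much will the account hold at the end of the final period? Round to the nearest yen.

¥1,914,056

This is an annuity due: 24 deposits of ¥53,979 at the beginning of each six-month period.
Periodic rate r = 0.06/2 per half-year; n is counted in half-years.
FV = PMT × [((1+r)^n − 1)/r] × (1+r) = 53,979 × [(1+r)^24 − 1] / r × (1+r) = ¥1,914,056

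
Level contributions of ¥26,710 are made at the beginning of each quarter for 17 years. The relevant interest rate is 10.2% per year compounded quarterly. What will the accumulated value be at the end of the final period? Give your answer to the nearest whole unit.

¥4,878,273

This is an annuity due: 68 deposits of ¥26,710 at the beginning of each quarter.
Periodic rate r = 0.102/4 per quarter; n is counted in quarters.
FV = PMT × [((1+r)^n − 1)/r] × (1+r) = 26,710 × [(1+r)^68 − 1] / r × (1+r) = ¥4,878,273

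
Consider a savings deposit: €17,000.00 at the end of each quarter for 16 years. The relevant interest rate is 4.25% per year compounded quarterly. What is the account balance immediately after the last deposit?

This is an ordinary annuity: 64 deposits of €17,000.00 at the end of each quarter.
Periodic rate r = 0.0425/4 per quarter; n is counted in quarters.
FV = PMT × [((1+r)^n − 1)/r] = 17,000 × [(1+r)^64 − 1] / r = €1,546,895.83

€1,546,895.83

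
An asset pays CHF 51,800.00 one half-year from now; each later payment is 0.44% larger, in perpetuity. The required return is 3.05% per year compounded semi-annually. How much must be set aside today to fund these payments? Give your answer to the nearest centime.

CHF 4,774,193.55

Periodic rate r = 0.0305/2 per half-year.
Growing perpetuity (Gordon): PV = PMT₁ / (r − g) = 51,800 / (r − 0.0044) = CHF 4,774,193.55.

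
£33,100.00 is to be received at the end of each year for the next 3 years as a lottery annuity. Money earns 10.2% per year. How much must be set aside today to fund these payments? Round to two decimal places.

This is an ordinary annuity: 3 payments of £33,100.00 at the end of each year.
Periodic rate r = 0.102 per year.
PV = PMT × [(1 − (1+r)^−n)/r] = 33,100 × [1 − (1+r)^−3] / r = £82,025.83

£82,025.83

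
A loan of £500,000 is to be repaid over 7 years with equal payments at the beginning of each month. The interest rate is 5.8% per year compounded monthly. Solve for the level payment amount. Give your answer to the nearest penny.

£7,221.53

Level annuity due; solve PV = PMT × [(1 − (1+r)^−n)/r] × (1+r) for PMT.
Periodic rate r = 0.058/12 per month; n is counted in months.
With n = 84: PMT = 500,000 / ([(1 − (1+r)^−n)/r] × (1+r)) = £7,221.53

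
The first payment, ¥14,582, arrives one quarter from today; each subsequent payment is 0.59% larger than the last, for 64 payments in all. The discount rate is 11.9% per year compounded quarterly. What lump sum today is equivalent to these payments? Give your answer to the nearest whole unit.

¥474,946

Periodic rate r = 0.119/4 per quarter; n is counted in quarters.
Growing ordinary annuity: PV = PMT₁ × [1 − ((1+g)/(1+r))^n] / (r − g) = 14,582 × [1 − ((1+0.0059)/(1+r))^64] / (r − 0.0059) = ¥474,946.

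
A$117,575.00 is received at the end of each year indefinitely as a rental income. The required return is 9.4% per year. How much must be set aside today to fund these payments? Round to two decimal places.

A$1,250,797.87

Periodic rate r = 0.094 per year.
Level perpetuity: PV = PMT / r = 117,575 / (0.094) = A$1,250,797.87.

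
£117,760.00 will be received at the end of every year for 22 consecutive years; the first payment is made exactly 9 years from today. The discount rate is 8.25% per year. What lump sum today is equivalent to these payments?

£624,698.36

Ordinary annuity of 22 payments, first payment at period 9.
Periodic rate r = 0.0825 per year.
The ordinary-annuity PV formula values the stream one period before the first payment (period 8); discount that back 8 periods:
PV₀ = 117,760 × [1 − (1+r)^−22] / r × (1+r)^−8 = £624,698.36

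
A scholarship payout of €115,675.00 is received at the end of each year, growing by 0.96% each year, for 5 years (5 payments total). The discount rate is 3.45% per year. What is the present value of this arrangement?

€532,812.59

Periodic rate r = 0.0345 per year.
Growing ordinary annuity: PV = PMT₁ × [1 − ((1+g)/(1+r))^n] / (r − g) = 115,675 × [1 − ((1+0.0096)/(1+r))^5] / (r − 0.0096) = €532,812.59.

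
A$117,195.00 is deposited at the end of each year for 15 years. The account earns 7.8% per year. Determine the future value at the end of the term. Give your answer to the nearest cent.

A$3,132,992.61

This is an ordinary annuity: 15 deposits of A$117,195.00 at the end of each year.
Periodic rate r = 0.078 per year.
FV = PMT × [((1+r)^n − 1)/r] = 117,195 × [(1+r)^15 − 1] / r = A$3,132,992.61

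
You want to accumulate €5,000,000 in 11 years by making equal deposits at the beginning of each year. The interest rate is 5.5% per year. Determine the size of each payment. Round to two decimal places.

Level annuity due; solve FV = PMT × [((1+r)^n − 1)/r] × (1+r) for PMT.
Periodic rate r = 0.055 per year.
With n = 11: PMT = 5,000,000 / ([((1+r)^n − 1)/r] × (1+r)) = €324,979.40

€324,979.40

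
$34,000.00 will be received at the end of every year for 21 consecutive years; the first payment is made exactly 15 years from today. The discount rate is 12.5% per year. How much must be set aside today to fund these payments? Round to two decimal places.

Ordinary annuity of 21 payments, first payment at period 15.
Periodic rate r = 0.125 per year.
The ordinary-annuity PV formula values the stream one period before the first payment (period 14); discount that back 14 periods:
PV₀ = 34,000 × [1 − (1+r)^−21] / r × (1+r)^−14 = $47,883.91

$47,883.91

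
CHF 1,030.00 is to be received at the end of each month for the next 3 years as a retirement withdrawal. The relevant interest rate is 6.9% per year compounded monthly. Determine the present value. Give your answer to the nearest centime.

This is an ordinary annuity: 36 payments of CHF 1,030.00 at the end of each month.
Periodic rate r = 0.069/12 per month; n is counted in months.
PV = PMT × [(1 − (1+r)^−n)/r] = 1,030 × [1 − (1+r)^−36] / r = CHF 33,407.50

CHF 33,407.50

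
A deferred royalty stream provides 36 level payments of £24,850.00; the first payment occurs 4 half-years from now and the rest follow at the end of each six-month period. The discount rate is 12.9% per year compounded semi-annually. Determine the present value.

£285,738.35

Ordinary annuity of 36 payments, first payment at period 4.
Periodic rate r = 0.129/2 per half-year; n is counted in half-years.
The ordinary-annuity PV formula values the stream one period before the first payment (period 3); discount that back 3 periods:
PV₀ = 24,850 × [1 − (1+r)^−36] / r × (1+r)^−3 = £285,738.35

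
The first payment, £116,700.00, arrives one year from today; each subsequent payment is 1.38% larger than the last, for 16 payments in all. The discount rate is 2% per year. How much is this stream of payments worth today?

Periodic rate r = 0.02 per year.
Growing ordinary annuity: PV = PMT₁ × [1 − ((1+g)/(1+r))^n] / (r − g) = 116,700 × [1 − ((1+0.0138)/(1+r))^16] / (r − 0.0138) = £1,749,456.10.

£1,749,456.10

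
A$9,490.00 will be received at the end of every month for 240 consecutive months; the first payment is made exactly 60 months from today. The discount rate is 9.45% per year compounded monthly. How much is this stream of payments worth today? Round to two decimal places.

Ordinary annuity of 240 payments, first payment at period 60.
Periodic rate r = 0.0945/12 per month; n is counted in months.
The ordinary-annuity PV formula values the stream one period before the first payment (period 59); discount that back 59 periods:
PV₀ = 9,490 × [1 − (1+r)^−240] / r × (1+r)^−59 = A$643,158.87

A$643,158.87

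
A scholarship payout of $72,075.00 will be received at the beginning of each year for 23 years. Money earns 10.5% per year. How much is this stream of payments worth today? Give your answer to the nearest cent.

This is an annuity due: 23 payments of $72,075.00 at the beginning of each year.
Periodic rate r = 0.105 per year.
PV = PMT × [(1 − (1+r)^−n)/r] × (1+r) = 72,075 × [1 − (1+r)^−23] / r × (1+r) = $682,185.88

$682,185.88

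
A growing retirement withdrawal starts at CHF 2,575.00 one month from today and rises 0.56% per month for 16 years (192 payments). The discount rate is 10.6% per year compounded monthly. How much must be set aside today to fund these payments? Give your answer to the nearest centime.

Periodic rate r = 0.106/12 per month; n is counted in months.
Growing ordinary annuity: PV = PMT₁ × [1 − ((1+g)/(1+r))^n] / (r − g) = 2,575 × [1 − ((1+0.0056)/(1+r))^192] / (r − 0.0056) = CHF 366,411.75.

CHF 366,411.75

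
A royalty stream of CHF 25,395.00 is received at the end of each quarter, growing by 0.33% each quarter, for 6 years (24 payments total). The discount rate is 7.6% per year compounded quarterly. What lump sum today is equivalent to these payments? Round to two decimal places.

Periodic rate r = 0.076/4 per quarter; n is counted in quarters.
Growing ordinary annuity: PV = PMT₁ × [1 − ((1+g)/(1+r))^n] / (r − g) = 25,395 × [1 − ((1+0.0033)/(1+r))^24] / (r − 0.0033) = CHF 503,201.78.

CHF 503,201.78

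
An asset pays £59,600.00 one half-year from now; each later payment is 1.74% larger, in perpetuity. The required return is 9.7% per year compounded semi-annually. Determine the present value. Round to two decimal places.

Periodic rate r = 0.097/2 per half-year.
Growing perpetuity (Gordon): PV = PMT₁ / (r − g) = 59,600 / (r − 0.0174) = £1,916,398.71.

£1,916,398.71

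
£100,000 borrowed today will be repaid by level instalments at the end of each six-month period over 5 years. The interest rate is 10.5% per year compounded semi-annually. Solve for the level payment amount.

Level ordinary annuity; solve PV = PMT × [(1 − (1+r)^−n)/r] for PMT.
Periodic rate r = 0.105/2 per half-year; n is counted in half-years.
With n = 10: PMT = 100,000 / ([(1 − (1+r)^−n)/r]) = £13,108.15

£13,108.15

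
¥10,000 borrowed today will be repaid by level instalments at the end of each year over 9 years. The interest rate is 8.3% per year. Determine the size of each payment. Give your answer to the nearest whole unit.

¥1,621

Level ordinary annuity; solve PV = PMT × [(1 − (1+r)^−n)/r] for PMT.
Periodic rate r = 0.083 per year.
With n = 9: PMT = 10,000 / ([(1 − (1+r)^−n)/r]) = ¥1,621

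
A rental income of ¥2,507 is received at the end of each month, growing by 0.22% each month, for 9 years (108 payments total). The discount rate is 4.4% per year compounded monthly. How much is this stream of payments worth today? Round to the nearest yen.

¥249,725

Periodic rate r = 0.044/12 per month; n is counted in months.
Growing ordinary annuity: PV = PMT₁ × [1 − ((1+g)/(1+r))^n] / (r − g) = 2,507 × [1 − ((1+0.0022)/(1+r))^108] / (r − 0.0022) = ¥249,725.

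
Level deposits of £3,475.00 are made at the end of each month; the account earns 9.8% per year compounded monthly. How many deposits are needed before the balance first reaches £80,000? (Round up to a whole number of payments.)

22 payments

Periodic rate r = 0.098/12 per month; n is counted in months.
Ordinary annuity FV: 80,000 = 3,475 × [((1+r)^n − 1)/r].
(1+r)^n = 1 + 80,000 × r / 3,475, so n = ln(1 + 80,000·r/3,475) / ln(1+r) = 21.18.
Round up to a whole number of payments: n = 22.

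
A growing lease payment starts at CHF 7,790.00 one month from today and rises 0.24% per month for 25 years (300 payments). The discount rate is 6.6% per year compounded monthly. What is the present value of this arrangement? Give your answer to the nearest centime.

CHF 1,517,794.17

Periodic rate r = 0.066/12 per month; n is counted in months.
Growing ordinary annuity: PV = PMT₁ × [1 − ((1+g)/(1+r))^n] / (r − g) = 7,790 × [1 − ((1+0.0024)/(1+r))^300] / (r − 0.0024) = CHF 1,517,794.17.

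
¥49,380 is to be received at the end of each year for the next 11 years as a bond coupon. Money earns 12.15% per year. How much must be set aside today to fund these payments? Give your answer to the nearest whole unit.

¥291,291

This is an ordinary annuity: 11 payments of ¥49,380 at the end of each year.
Periodic rate r = 0.1215 per year.
PV = PMT × [(1 − (1+r)^−n)/r] = 49,380 × [1 − (1+r)^−11] / r = ¥291,291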